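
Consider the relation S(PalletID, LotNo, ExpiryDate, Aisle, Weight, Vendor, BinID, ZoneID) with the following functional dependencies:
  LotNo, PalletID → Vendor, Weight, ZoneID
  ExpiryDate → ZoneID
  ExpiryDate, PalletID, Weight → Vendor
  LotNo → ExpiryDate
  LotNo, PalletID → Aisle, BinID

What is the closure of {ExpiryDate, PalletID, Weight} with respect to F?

{ExpiryDate, PalletID, Vendor, Weight, ZoneID}

Start with {ExpiryDate, PalletID, Weight}.
ExpiryDate → ZoneID applies; add {ZoneID} → now {ExpiryDate, PalletID, Weight, ZoneID}.
ExpiryDate, PalletID, Weight → Vendor applies; add {Vendor} → now {ExpiryDate, PalletID, Vendor, Weight, ZoneID}.
No further FD applies.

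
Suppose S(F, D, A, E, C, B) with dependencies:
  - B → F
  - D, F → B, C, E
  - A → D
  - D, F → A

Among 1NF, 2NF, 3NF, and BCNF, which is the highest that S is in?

3NF

Candidate keys: {A, B}, {A, F}, {B, D}, {D, F}. Prime attributes: {A, B, D, F}.
B → F: {B}⁺ = {B, F}, which is not all of the attributes, so the left side is not a superkey — BCNF is violated.
Since {F} ⊆ prime attributes and every other non-superkey FD also has a prime right side, the schema is in 3NF.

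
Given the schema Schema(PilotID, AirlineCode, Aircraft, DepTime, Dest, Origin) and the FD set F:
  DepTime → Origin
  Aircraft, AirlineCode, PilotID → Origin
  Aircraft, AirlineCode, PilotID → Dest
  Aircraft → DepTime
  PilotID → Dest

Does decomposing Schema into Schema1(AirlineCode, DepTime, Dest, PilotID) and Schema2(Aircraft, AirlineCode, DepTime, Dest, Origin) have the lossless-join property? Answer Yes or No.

No

Common attributes: {AirlineCode, DepTime, Dest}; their closure is {AirlineCode, DepTime, Dest, Origin}.
The closure covers neither Schema1 nor Schema2 entirely; the join is not lossless.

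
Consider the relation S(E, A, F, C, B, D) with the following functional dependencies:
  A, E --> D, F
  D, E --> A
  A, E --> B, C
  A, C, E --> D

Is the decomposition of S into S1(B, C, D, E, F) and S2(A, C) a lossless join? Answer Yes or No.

No

S1 ∩ S2 = {C}; its closure under F is {C}.
Neither S1 nor S2 is contained in that closure, so the decomposition is lossy.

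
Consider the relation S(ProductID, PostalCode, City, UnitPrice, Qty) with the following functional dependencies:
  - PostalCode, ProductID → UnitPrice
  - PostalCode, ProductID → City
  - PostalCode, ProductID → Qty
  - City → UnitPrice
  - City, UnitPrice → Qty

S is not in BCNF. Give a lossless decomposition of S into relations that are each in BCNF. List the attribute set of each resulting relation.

{City, PostalCode, ProductID}; {City, Qty, UnitPrice}

Candidate key of the original relation: {PostalCode, ProductID}.
In {City, PostalCode, ProductID, Qty, UnitPrice}, {City} is not a superkey ({City}⁺ restricted to this set is {City, Qty, UnitPrice}), so split on City → Qty, UnitPrice into {City, Qty, UnitPrice} and {City, PostalCode, ProductID}.
{City, Qty, UnitPrice}: every determinant is a superkey — BCNF.
{City, PostalCode, ProductID}: every determinant is a superkey — BCNF.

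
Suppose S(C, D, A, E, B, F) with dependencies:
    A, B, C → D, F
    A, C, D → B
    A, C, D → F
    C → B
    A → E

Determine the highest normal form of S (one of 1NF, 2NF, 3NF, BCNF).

1NF

Candidate key: {A, C}. Prime attributes: {A, C}.
C → B: {C}⁺ = {B, C}, which is not all of the attributes, so the left side is not a superkey — BCNF is violated.
C → B determines the non-prime attribute {B} from a non-superkey — 3NF is violated.
{A} is a proper subset of the key {A, C}, and {A}⁺ contains the non-prime attribute {E} — a partial dependency, so 2NF is violated.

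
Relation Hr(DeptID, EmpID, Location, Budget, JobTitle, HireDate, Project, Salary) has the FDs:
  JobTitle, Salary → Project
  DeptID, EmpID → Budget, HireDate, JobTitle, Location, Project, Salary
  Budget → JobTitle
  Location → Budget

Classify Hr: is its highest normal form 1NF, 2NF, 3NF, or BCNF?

Candidate key: {DeptID, EmpID}. Prime attributes: {DeptID, EmpID}.
JobTitle, Salary → Project: {JobTitle, Salary}⁺ = {JobTitle, Project, Salary}, which is not all of the attributes, so the left side is not a superkey — BCNF is violated.
JobTitle, Salary → Project has non-prime {Project} on the right and a non-superkey on the left, so 3NF fails.
Checking every proper subset of each key, none determines a non-prime attribute — 2NF is satisfied.

2NF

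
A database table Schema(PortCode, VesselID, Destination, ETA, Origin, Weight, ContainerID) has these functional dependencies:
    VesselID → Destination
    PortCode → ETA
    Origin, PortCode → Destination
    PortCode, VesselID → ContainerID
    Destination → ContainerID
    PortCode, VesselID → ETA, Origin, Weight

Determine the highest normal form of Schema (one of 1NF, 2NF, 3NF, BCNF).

1NF

Candidate key: {PortCode, VesselID}. Prime attributes: {PortCode, VesselID}.
For VesselID → Destination we have {VesselID}⁺ = {ContainerID, Destination, VesselID}; {VesselID} is not a superkey, so BCNF fails.
Because {Destination} is non-prime and the left side of VesselID → Destination is not a superkey, the relation is not in 3NF.
The proper key subset {PortCode} of {PortCode, VesselID} determines non-prime {ETA}, so the relation is not even in 2NF.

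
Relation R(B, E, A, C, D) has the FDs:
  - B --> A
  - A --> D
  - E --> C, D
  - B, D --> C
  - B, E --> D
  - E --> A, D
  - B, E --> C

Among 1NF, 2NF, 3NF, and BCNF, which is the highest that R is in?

Candidate key: {B, E}. Prime attributes: {B, E}.
B --> A: {B}⁺ = {A, B, C, D}, which is not all of the attributes, so the left side is not a superkey — BCNF is violated.
Because {A} is non-prime and the left side of B --> A is not a superkey, the relation is not in 3NF.
The proper key subset {B} of {B, E} determines non-prime {A, C, D}, so the relation is not even in 2NF.

1NF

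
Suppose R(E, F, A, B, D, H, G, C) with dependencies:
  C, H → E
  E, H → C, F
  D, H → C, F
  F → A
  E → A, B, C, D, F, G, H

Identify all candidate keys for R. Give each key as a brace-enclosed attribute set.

{C, H}, {D, H}, {E}

{E} is a candidate key since {E}⁺ = {A, B, C, D, E, F, G, H} covers every attribute.
{C, H} is a candidate key since {C, H}⁺ = {A, B, C, D, E, F, G, H} covers every attribute.
{D, H} is a candidate key since {D, H}⁺ = {A, B, C, D, E, F, G, H} covers every attribute.
Any other superkey properly contains one of these, so there are no further candidate keys.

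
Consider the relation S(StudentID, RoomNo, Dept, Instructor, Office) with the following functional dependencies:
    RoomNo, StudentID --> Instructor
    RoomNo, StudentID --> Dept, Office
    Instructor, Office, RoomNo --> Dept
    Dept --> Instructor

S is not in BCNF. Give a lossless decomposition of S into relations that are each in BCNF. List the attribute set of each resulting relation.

{Dept, Instructor}; {Dept, Office, RoomNo}; {Instructor, Office, RoomNo, StudentID}

Candidate key of the original relation: {RoomNo, StudentID}.
{Dept, Instructor, Office, RoomNo, StudentID}: {Instructor, Office, RoomNo} determines {Dept, Instructor, Office, RoomNo} here but is not a superkey — split on Instructor, Office, RoomNo --> Dept, giving {Dept, Instructor, Office, RoomNo} and {Instructor, Office, RoomNo, StudentID}.
{Dept, Instructor, Office, RoomNo}: {Dept} determines {Dept, Instructor} here but is not a superkey — split on Dept --> Instructor, giving {Dept, Instructor} and {Dept, Office, RoomNo}.
{Dept, Instructor} is in BCNF.
{Dept, Office, RoomNo} is in BCNF.
{Instructor, Office, RoomNo, StudentID} is in BCNF.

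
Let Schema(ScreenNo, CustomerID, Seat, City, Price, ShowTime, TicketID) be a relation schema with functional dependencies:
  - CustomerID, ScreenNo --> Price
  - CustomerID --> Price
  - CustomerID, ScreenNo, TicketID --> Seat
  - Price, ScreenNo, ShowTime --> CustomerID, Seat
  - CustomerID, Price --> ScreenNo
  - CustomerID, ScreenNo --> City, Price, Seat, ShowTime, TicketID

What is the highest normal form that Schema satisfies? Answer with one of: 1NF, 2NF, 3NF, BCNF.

Candidate keys: {CustomerID}, {Price, ScreenNo, ShowTime}. Prime attributes: {CustomerID, Price, ScreenNo, ShowTime}.
Every FD has a superkey on the left, so the relation is in BCNF.

BCNF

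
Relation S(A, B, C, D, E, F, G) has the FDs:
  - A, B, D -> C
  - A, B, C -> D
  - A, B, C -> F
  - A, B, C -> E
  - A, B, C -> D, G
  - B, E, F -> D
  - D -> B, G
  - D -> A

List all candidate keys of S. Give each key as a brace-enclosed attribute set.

{A, B, C}, {B, E, F}, {D}

{D}⁺ = {A, B, C, D, E, F, G} — all of the relation — so {D} is a candidate key.
{A, B, C}⁺ = {A, B, C, D, E, F, G} — all of the relation — so {A, B, C} is a candidate key.
{B, E, F}⁺ = {A, B, C, D, E, F, G} — all of the relation — so {B, E, F} is a candidate key.
Any other superkey properly contains one of these, so there are no further candidate keys.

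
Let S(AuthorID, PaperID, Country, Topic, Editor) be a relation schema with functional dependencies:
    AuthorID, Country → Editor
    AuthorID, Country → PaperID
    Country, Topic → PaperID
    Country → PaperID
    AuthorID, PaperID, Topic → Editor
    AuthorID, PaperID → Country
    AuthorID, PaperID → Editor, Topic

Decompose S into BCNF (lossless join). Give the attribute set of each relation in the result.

Candidate keys of the original relation: {AuthorID, Country}, {AuthorID, PaperID}.
{AuthorID, Country, Editor, PaperID, Topic}: {Country, Topic} determines {Country, PaperID, Topic} here but is not a superkey — split on Country, Topic → PaperID, giving {Country, PaperID, Topic} and {AuthorID, Country, Editor, Topic}.
{Country, PaperID, Topic}: {Country} determines {Country, PaperID} here but is not a superkey — split on Country → PaperID, giving {Country, PaperID} and {Country, Topic}.
{Country, PaperID} is in BCNF.
{Country, Topic} is in BCNF.
{AuthorID, Country, Editor, Topic} is in BCNF.

{AuthorID, Country, Editor, Topic}; {Country, PaperID}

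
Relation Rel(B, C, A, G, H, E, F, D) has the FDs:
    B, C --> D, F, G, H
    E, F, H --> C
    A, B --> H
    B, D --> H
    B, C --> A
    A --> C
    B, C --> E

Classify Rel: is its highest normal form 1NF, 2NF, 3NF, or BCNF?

Candidate keys: {A, B}, {B, C}, {B, D, E, F}, {B, E, F, H}. Prime attributes: {A, B, C, D, E, F, H}.
For E, F, H --> C we have {E, F, H}⁺ = {C, E, F, H}; {E, F, H} is not a superkey, so BCNF fails.
Since {C} ⊆ prime attributes and every other non-superkey FD also has a prime right side, the schema is in 3NF.

3NF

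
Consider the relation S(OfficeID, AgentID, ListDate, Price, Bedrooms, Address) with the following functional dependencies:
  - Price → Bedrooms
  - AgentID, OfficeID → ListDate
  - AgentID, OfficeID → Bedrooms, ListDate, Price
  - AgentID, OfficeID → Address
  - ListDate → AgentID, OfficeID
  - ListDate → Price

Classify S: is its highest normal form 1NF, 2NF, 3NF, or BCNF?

2NF

Candidate keys: {AgentID, OfficeID}, {ListDate}. Prime attributes: {AgentID, ListDate, OfficeID}.
For Price → Bedrooms we have {Price}⁺ = {Bedrooms, Price}; {Price} is not a superkey, so BCNF fails.
Because {Bedrooms} is non-prime and the left side of Price → Bedrooms is not a superkey, the relation is not in 3NF.
No proper subset of a key has a non-prime attribute in its closure, so there is no partial dependency; 2NF holds.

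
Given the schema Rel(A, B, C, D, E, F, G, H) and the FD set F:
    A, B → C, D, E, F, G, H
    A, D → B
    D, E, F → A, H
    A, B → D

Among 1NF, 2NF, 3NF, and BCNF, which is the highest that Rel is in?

BCNF

Candidate keys: {A, B}, {A, D}, {D, E, F}. Prime attributes: {A, B, D, E, F}.
Each dependency's left side is a superkey — BCNF holds.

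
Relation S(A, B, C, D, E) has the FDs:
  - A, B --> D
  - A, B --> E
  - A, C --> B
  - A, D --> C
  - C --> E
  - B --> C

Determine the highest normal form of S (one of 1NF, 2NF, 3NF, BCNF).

1NF

Candidate keys: {A, B}, {A, C}, {A, D}. Prime attributes: {A, B, C, D}.
C --> E: {C}⁺ = {C, E}, which is not all of the attributes, so the left side is not a superkey — BCNF is violated.
C --> E determines the non-prime attribute {E} from a non-superkey — 3NF is violated.
Since {B} ⊂ {A, B} and {B}⁺ ⊇ {E} with {E} non-prime, there is a partial dependency; 2NF fails.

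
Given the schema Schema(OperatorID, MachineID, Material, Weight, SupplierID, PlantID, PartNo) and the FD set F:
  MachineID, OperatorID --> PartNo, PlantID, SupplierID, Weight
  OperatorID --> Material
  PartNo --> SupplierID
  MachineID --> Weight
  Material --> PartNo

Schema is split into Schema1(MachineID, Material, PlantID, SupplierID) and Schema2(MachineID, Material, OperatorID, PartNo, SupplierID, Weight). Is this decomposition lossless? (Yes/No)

Schema1 ∩ Schema2 = {MachineID, Material, SupplierID}; its closure under F is {MachineID, Material, PartNo, SupplierID, Weight}.
Neither Schema1 nor Schema2 is contained in that closure, so the decomposition is lossy.

No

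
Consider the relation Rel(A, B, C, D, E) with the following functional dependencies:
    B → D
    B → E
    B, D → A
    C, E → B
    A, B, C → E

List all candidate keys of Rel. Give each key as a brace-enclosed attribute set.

{B, C}, {C, E}

No FD produces {C}, so it must be in every candidate key.
{B, C}⁺ = {A, B, C, D, E} — all of the relation — so {B, C} is a candidate key.
{C, E}⁺ = {A, B, C, D, E} — all of the relation — so {C, E} is a candidate key.
Any other superkey properly contains one of these, so there are no further candidate keys.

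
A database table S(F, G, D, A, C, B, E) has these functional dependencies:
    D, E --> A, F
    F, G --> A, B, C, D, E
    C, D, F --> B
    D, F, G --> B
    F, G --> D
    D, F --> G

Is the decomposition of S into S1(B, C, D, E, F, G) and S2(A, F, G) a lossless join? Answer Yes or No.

Common attributes: {F, G}; their closure is {A, B, C, D, E, F, G}.
S1 is contained in that closure, so S1 ∩ S2 --> S1 holds and the join is lossless.

Yes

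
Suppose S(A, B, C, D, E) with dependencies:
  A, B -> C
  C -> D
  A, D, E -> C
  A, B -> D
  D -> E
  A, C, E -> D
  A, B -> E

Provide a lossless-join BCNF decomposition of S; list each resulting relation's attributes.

{A, B, C}; {C, D}; {D, E}

Candidate key of the original relation: {A, B}.
Within {A, B, C, D, E}: {C}⁺ ∩ {A, B, C, D, E} = {C, D, E}, not the whole set, so C -> D, E violates BCNF; decompose into {C, D, E} and {A, B, C}.
Within {C, D, E}: {D}⁺ ∩ {C, D, E} = {D, E}, not the whole set, so D -> E violates BCNF; decompose into {D, E} and {C, D}.
{D, E} is in BCNF.
{C, D} is in BCNF.
{A, B, C} is in BCNF.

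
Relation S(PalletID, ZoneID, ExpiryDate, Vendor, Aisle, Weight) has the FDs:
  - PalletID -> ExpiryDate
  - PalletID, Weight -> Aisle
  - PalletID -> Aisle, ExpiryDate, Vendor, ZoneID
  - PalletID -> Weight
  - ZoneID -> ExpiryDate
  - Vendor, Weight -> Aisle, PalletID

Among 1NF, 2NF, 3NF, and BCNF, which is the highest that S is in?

2NF

Candidate keys: {PalletID}, {Vendor, Weight}. Prime attributes: {PalletID, Vendor, Weight}.
ZoneID -> ExpiryDate breaks BCNF: {ZoneID}⁺ = {ExpiryDate, ZoneID}, so {ZoneID} is not a superkey.
ZoneID -> ExpiryDate has non-prime {ExpiryDate} on the right and a non-superkey on the left, so 3NF fails.
Checking every proper subset of each key, none determines a non-prime attribute — 2NF is satisfied.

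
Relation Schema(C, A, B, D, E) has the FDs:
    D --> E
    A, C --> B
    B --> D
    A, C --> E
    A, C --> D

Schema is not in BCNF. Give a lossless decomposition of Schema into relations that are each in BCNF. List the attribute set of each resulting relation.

Candidate key of the original relation: {A, C}.
Within {A, B, C, D, E}: {D}⁺ ∩ {A, B, C, D, E} = {D, E}, not the whole set, so D --> E violates BCNF; decompose into {D, E} and {A, B, C, D}.
{D, E}: every determinant is a superkey — BCNF.
Within {A, B, C, D}: {B}⁺ ∩ {A, B, C, D} = {B, D}, not the whole set, so B --> D violates BCNF; decompose into {B, D} and {A, B, C}.
{B, D}: every determinant is a superkey — BCNF.
{A, B, C}: every determinant is a superkey — BCNF.

{A, B, C}; {B, D}; {D, E}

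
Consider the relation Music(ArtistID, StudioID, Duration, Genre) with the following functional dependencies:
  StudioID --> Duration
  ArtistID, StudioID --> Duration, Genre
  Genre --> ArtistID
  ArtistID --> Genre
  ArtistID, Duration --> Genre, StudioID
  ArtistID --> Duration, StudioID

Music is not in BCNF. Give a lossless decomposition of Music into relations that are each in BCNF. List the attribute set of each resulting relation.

Candidate keys of the original relation: {ArtistID}, {Genre}.
Within {ArtistID, Duration, Genre, StudioID}: {StudioID}⁺ ∩ {ArtistID, Duration, Genre, StudioID} = {Duration, StudioID}, not the whole set, so StudioID --> Duration violates BCNF; decompose into {Duration, StudioID} and {ArtistID, Genre, StudioID}.
{Duration, StudioID} has no BCNF violation.
{ArtistID, Genre, StudioID} has no BCNF violation.

{ArtistID, Genre, StudioID}; {Duration, StudioID}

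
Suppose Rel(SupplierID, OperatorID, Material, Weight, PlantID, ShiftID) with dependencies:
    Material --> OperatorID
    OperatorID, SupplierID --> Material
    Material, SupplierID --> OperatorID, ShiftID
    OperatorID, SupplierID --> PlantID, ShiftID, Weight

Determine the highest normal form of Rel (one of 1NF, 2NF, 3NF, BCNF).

3NF

Candidate keys: {Material, SupplierID}, {OperatorID, SupplierID}. Prime attributes: {Material, OperatorID, SupplierID}.
Material --> OperatorID breaks BCNF: {Material}⁺ = {Material, OperatorID}, so {Material} is not a superkey.
But every attribute on its right side ({OperatorID}) is prime, and the same holds for every other non-superkey FD, so 3NF still holds.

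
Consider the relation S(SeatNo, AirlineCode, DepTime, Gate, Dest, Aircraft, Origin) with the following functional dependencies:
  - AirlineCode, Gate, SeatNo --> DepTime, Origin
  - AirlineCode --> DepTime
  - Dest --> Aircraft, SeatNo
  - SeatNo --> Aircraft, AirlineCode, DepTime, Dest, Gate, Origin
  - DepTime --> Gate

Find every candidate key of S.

{Dest} is a candidate key since {Dest}⁺ = {Aircraft, AirlineCode, DepTime, Dest, Gate, Origin, SeatNo} covers every attribute.
{SeatNo} is a candidate key since {SeatNo}⁺ = {Aircraft, AirlineCode, DepTime, Dest, Gate, Origin, SeatNo} covers every attribute.
Any other superkey properly contains one of these, so there are no further candidate keys.

{Dest}, {SeatNo}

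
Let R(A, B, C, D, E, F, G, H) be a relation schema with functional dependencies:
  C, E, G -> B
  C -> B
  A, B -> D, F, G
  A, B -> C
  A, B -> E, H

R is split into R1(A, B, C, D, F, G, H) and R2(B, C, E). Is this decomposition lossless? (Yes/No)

R1 ∩ R2 = {B, C}; its closure under F is {B, C}.
Neither R1 nor R2 is contained in that closure, so the decomposition is lossy.

No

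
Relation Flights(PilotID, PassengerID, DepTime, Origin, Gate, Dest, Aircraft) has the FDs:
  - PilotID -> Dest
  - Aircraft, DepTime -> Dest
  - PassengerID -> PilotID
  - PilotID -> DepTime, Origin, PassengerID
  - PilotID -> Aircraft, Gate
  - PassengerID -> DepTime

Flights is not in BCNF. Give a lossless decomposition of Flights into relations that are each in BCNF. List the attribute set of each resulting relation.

{Aircraft, DepTime, Dest}; {Aircraft, DepTime, Gate, Origin, PassengerID, PilotID}

Candidate keys of the original relation: {PassengerID}, {PilotID}.
Within {Aircraft, DepTime, Dest, Gate, Origin, PassengerID, PilotID}: {Aircraft, DepTime}⁺ ∩ {Aircraft, DepTime, Dest, Gate, Origin, PassengerID, PilotID} = {Aircraft, DepTime, Dest}, not the whole set, so Aircraft, DepTime -> Dest violates BCNF; decompose into {Aircraft, DepTime, Dest} and {Aircraft, DepTime, Gate, Origin, PassengerID, PilotID}.
{Aircraft, DepTime, Dest} is in BCNF.
{Aircraft, DepTime, Gate, Origin, PassengerID, PilotID} is in BCNF.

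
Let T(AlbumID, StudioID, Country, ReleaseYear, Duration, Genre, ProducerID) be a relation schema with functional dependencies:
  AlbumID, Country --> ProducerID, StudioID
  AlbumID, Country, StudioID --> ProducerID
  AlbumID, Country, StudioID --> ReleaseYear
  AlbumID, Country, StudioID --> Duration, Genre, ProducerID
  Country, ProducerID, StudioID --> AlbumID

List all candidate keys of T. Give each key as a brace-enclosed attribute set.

{AlbumID, Country}, {Country, ProducerID, StudioID}

No FD produces {Country}, so it must be in every candidate key.
{AlbumID, Country}⁺ = {AlbumID, Country, Duration, Genre, ProducerID, ReleaseYear, StudioID} — all of the relation — so {AlbumID, Country} is a candidate key.
{Country, ProducerID, StudioID}⁺ = {AlbumID, Country, Duration, Genre, ProducerID, ReleaseYear, StudioID} — all of the relation — so {Country, ProducerID, StudioID} is a candidate key.
No proper subset of any of these is a key, and no other minimal superkey exists.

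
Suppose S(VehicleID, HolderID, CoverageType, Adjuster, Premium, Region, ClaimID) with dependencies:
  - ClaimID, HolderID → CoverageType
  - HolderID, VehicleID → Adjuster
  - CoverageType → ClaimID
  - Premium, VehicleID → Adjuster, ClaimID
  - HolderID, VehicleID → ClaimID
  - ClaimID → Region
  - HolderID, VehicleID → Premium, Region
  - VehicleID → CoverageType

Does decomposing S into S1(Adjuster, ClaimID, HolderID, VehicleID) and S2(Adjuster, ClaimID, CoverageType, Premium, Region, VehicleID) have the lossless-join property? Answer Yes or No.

S1 ∩ S2 = {Adjuster, ClaimID, VehicleID}; its closure under F is {Adjuster, ClaimID, CoverageType, Region, VehicleID}.
The closure covers neither S1 nor S2 entirely; the join is not lossless.

No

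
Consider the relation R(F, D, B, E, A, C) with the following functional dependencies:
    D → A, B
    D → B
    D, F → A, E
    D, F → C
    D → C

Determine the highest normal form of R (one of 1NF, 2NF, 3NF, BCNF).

1NF

Candidate key: {D, F}. Prime attributes: {D, F}.
D → A, B breaks BCNF: {D}⁺ = {A, B, C, D}, so {D} is not a superkey.
D → A, B determines the non-prime attributes {A, B} from a non-superkey — 3NF is violated.
Since {D} ⊂ {D, F} and {D}⁺ ⊇ {A, B, C} with {A, B, C} non-prime, there is a partial dependency; 2NF fails.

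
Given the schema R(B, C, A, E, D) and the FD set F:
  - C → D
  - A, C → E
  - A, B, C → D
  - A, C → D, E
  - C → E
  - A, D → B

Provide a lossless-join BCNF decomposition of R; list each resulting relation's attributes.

{A, B, C}; {C, D, E}

Candidate key of the original relation: {A, C}.
{A, B, C, D, E}: {C} determines {C, D, E} here but is not a superkey — split on C → D, E, giving {C, D, E} and {A, B, C}.
{C, D, E} has no BCNF violation.
{A, B, C} has no BCNF violation.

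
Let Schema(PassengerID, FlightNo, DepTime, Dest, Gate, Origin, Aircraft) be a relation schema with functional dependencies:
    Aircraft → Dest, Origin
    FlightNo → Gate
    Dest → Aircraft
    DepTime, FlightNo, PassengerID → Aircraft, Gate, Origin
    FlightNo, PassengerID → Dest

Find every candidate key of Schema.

{DepTime, FlightNo, PassengerID}

Attributes never on any right-hand side: {DepTime, FlightNo, PassengerID} — every candidate key must contain all of them.
Closure of {DepTime, FlightNo, PassengerID} is {Aircraft, DepTime, Dest, FlightNo, Gate, Origin, PassengerID}, the whole schema; {DepTime, FlightNo, PassengerID} is a candidate key.
Every other attribute set either contains this one or has a smaller closure.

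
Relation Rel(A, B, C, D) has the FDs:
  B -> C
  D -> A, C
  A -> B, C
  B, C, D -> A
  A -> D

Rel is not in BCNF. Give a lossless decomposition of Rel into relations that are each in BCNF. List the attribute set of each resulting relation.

{A, B, D}; {B, C}

Candidate keys of the original relation: {A}, {D}.
In {A, B, C, D}, {B} is not a superkey ({B}⁺ restricted to this set is {B, C}), so split on B -> C into {B, C} and {A, B, D}.
{B, C} has no BCNF violation.
{A, B, D} has no BCNF violation.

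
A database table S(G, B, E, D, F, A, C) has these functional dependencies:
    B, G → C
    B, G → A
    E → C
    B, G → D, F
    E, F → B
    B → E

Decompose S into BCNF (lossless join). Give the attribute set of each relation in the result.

Candidate keys of the original relation: {B, G}, {E, F, G}.
Within {A, B, C, D, E, F, G}: {E}⁺ ∩ {A, B, C, D, E, F, G} = {C, E}, not the whole set, so E → C violates BCNF; decompose into {C, E} and {A, B, D, E, F, G}.
{C, E} has no BCNF violation.
Within {A, B, D, E, F, G}: {E, F}⁺ ∩ {A, B, D, E, F, G} = {B, E, F}, not the whole set, so E, F → B violates BCNF; decompose into {B, E, F} and {A, D, E, F, G}.
Within {B, E, F}: {B}⁺ ∩ {B, E, F} = {B, E}, not the whole set, so B → E violates BCNF; decompose into {B, E} and {B, F}.
{B, E} has no BCNF violation.
{B, F} has no BCNF violation.
{A, D, E, F, G} has no BCNF violation.

{A, D, E, F, G}; {B, E}; {B, F}; {C, E}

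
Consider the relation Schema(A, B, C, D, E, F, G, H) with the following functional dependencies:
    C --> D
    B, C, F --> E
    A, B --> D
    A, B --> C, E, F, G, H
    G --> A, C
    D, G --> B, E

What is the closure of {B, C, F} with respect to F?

{B, C, D, E, F}

Start with {B, C, F}.
C --> D applies; add {D} → now {B, C, D, F}.
B, C, F --> E applies; add {E} → now {B, C, D, E, F}.
No further FD applies.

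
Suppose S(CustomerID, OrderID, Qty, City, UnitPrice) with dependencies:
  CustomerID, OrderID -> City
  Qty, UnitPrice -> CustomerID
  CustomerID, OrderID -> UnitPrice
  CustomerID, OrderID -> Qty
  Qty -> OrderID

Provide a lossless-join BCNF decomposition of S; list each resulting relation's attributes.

Candidate keys of the original relation: {CustomerID, OrderID}, {CustomerID, Qty}, {Qty, UnitPrice}.
In {City, CustomerID, OrderID, Qty, UnitPrice}, {Qty} is not a superkey ({Qty}⁺ restricted to this set is {OrderID, Qty}), so split on Qty -> OrderID into {OrderID, Qty} and {City, CustomerID, Qty, UnitPrice}.
{OrderID, Qty} is in BCNF.
{City, CustomerID, Qty, UnitPrice} is in BCNF.

{City, CustomerID, Qty, UnitPrice}; {OrderID, Qty}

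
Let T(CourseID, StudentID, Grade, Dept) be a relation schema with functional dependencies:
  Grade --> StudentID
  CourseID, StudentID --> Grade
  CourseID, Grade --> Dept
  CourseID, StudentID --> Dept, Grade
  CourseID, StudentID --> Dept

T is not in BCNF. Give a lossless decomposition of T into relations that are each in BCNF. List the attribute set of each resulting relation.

{CourseID, Dept, Grade}; {Grade, StudentID}

Candidate keys of the original relation: {CourseID, Grade}, {CourseID, StudentID}.
Within {CourseID, Dept, Grade, StudentID}: {Grade}⁺ ∩ {CourseID, Dept, Grade, StudentID} = {Grade, StudentID}, not the whole set, so Grade --> StudentID violates BCNF; decompose into {Grade, StudentID} and {CourseID, Dept, Grade}.
{Grade, StudentID} has no BCNF violation.
{CourseID, Dept, Grade} has no BCNF violation.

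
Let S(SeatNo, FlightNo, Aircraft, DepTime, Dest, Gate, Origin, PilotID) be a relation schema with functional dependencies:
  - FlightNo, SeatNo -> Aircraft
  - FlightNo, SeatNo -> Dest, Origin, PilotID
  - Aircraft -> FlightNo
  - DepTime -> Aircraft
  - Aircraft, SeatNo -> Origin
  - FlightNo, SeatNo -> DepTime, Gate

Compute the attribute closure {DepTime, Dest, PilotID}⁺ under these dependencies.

{Aircraft, DepTime, Dest, FlightNo, PilotID}

Start with {DepTime, Dest, PilotID}.
DepTime -> Aircraft applies; add {Aircraft} → now {Aircraft, DepTime, Dest, PilotID}.
Aircraft -> FlightNo applies; add {FlightNo} → now {Aircraft, DepTime, Dest, FlightNo, PilotID}.
No further FD applies.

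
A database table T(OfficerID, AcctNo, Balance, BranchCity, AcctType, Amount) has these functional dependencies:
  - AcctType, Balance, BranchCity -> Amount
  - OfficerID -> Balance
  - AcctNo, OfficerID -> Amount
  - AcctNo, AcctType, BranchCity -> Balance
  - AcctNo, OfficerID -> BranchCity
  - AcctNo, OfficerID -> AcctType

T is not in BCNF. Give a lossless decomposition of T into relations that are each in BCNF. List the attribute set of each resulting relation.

{AcctNo, AcctType, BranchCity, OfficerID}; {AcctType, Amount, Balance, BranchCity}; {Balance, OfficerID}

Candidate key of the original relation: {AcctNo, OfficerID}.
Within {AcctNo, AcctType, Amount, Balance, BranchCity, OfficerID}: {AcctType, Balance, BranchCity}⁺ ∩ {AcctNo, AcctType, Amount, Balance, BranchCity, OfficerID} = {AcctType, Amount, Balance, BranchCity}, not the whole set, so AcctType, Balance, BranchCity -> Amount violates BCNF; decompose into {AcctType, Amount, Balance, BranchCity} and {AcctNo, AcctType, Balance, BranchCity, OfficerID}.
{AcctType, Amount, Balance, BranchCity} is in BCNF.
Within {AcctNo, AcctType, Balance, BranchCity, OfficerID}: {OfficerID}⁺ ∩ {AcctNo, AcctType, Balance, BranchCity, OfficerID} = {Balance, OfficerID}, not the whole set, so OfficerID -> Balance violates BCNF; decompose into {Balance, OfficerID} and {AcctNo, AcctType, BranchCity, OfficerID}.
{Balance, OfficerID} is in BCNF.
{AcctNo, AcctType, BranchCity, OfficerID} is in BCNF.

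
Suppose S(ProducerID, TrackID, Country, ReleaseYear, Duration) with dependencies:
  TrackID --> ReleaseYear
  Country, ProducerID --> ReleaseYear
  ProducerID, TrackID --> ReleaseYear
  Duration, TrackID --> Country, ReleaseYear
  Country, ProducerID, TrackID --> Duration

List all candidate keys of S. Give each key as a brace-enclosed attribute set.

Attributes never on any right-hand side: {ProducerID, TrackID} — every candidate key must contain all of them.
Closure of {Country, ProducerID, TrackID} is {Country, Duration, ProducerID, ReleaseYear, TrackID}, the whole schema; {Country, ProducerID, TrackID} is a candidate key.
Closure of {Duration, ProducerID, TrackID} is {Country, Duration, ProducerID, ReleaseYear, TrackID}, the whole schema; {Duration, ProducerID, TrackID} is a candidate key.
Any other superkey properly contains one of these, so there are no further candidate keys.

{Country, ProducerID, TrackID}, {Duration, ProducerID, TrackID}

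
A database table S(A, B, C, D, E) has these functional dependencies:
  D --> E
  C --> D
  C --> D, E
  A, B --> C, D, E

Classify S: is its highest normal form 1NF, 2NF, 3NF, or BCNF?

Candidate key: {A, B}. Prime attributes: {A, B}.
D --> E breaks BCNF: {D}⁺ = {D, E}, so {D} is not a superkey.
D --> E determines the non-prime attribute {E} from a non-superkey — 3NF is violated.
No proper subset of a key has a non-prime attribute in its closure, so there is no partial dependency; 2NF holds.

2NF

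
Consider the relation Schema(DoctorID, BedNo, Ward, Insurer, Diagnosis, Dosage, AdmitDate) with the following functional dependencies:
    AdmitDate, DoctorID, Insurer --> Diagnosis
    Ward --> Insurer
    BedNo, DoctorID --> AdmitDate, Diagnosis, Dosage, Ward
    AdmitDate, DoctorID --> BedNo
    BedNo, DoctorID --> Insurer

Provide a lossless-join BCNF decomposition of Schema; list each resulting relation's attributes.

{AdmitDate, BedNo, Diagnosis, DoctorID, Dosage, Ward}; {Insurer, Ward}

Candidate keys of the original relation: {AdmitDate, DoctorID}, {BedNo, DoctorID}.
Within {AdmitDate, BedNo, Diagnosis, DoctorID, Dosage, Insurer, Ward}: {Ward}⁺ ∩ {AdmitDate, BedNo, Diagnosis, DoctorID, Dosage, Insurer, Ward} = {Insurer, Ward}, not the whole set, so Ward --> Insurer violates BCNF; decompose into {Insurer, Ward} and {AdmitDate, BedNo, Diagnosis, DoctorID, Dosage, Ward}.
{Insurer, Ward} has no BCNF violation.
{AdmitDate, BedNo, Diagnosis, DoctorID, Dosage, Ward} has no BCNF violation.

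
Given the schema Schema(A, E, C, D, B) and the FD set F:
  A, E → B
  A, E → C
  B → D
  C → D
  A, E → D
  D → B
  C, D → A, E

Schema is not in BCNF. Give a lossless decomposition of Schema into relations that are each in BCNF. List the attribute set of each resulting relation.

Candidate keys of the original relation: {A, E}, {C}.
{A, B, C, D, E}: {B} determines {B, D} here but is not a superkey — split on B → D, giving {B, D} and {A, B, C, E}.
{B, D}: every determinant is a superkey — BCNF.
{A, B, C, E}: every determinant is a superkey — BCNF.

{A, B, C, E}; {B, D}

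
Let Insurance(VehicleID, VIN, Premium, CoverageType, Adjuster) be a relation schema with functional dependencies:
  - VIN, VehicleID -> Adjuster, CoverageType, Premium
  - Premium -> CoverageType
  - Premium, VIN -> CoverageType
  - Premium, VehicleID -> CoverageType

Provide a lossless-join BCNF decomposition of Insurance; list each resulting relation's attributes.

Candidate key of the original relation: {VIN, VehicleID}.
Within {Adjuster, CoverageType, Premium, VIN, VehicleID}: {Premium}⁺ ∩ {Adjuster, CoverageType, Premium, VIN, VehicleID} = {CoverageType, Premium}, not the whole set, so Premium -> CoverageType violates BCNF; decompose into {CoverageType, Premium} and {Adjuster, Premium, VIN, VehicleID}.
{CoverageType, Premium}: every determinant is a superkey — BCNF.
{Adjuster, Premium, VIN, VehicleID}: every determinant is a superkey — BCNF.

{Adjuster, Premium, VIN, VehicleID}; {CoverageType, Premium}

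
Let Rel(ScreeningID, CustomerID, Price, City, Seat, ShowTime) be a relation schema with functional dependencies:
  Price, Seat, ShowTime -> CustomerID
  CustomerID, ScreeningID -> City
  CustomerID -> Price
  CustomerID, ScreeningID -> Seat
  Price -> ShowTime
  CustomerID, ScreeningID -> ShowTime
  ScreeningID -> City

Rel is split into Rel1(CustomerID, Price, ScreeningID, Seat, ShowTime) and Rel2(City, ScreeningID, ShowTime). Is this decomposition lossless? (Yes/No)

Yes

Common attributes: {ScreeningID, ShowTime}; their closure is {City, ScreeningID, ShowTime}.
This includes all of Rel2, so the common attributes are a superkey of Rel2 — the join is lossless.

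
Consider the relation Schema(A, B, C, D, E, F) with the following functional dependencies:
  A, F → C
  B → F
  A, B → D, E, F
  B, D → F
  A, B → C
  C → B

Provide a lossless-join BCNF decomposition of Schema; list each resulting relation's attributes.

Candidate keys of the original relation: {A, B}, {A, C}, {A, F}.
{A, B, C, D, E, F}: {B} determines {B, F} here but is not a superkey — split on B → F, giving {B, F} and {A, B, C, D, E}.
{B, F} is in BCNF.
{A, B, C, D, E}: {C} determines {B, C} here but is not a superkey — split on C → B, giving {B, C} and {A, C, D, E}.
{B, C} is in BCNF.
{A, C, D, E} is in BCNF.

{A, C, D, E}; {B, C}; {B, F}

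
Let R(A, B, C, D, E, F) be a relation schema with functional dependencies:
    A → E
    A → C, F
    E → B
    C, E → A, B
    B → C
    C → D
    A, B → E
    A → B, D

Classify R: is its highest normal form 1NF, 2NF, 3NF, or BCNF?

Candidate keys: {A}, {E}. Prime attributes: {A, E}.
B → C: {B}⁺ = {B, C, D}, which is not all of the attributes, so the left side is not a superkey — BCNF is violated.
Because {C} is non-prime and the left side of B → C is not a superkey, the relation is not in 3NF.
All keys have size 1, which rules out partial dependencies — 2NF is satisfied.

2NF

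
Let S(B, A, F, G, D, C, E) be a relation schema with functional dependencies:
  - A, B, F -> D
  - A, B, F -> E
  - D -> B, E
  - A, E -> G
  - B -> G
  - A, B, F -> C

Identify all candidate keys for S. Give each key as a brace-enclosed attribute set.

No FD produces {A, F}, so they must be in every candidate key.
{A, B, F}⁺ = {A, B, C, D, E, F, G}, which is every attribute, so {A, B, F} is a candidate key.
{A, D, F}⁺ = {A, B, C, D, E, F, G}, which is every attribute, so {A, D, F} is a candidate key.
These are minimal and exhaustive — every other superkey contains one of them.

{A, B, F}, {A, D, F}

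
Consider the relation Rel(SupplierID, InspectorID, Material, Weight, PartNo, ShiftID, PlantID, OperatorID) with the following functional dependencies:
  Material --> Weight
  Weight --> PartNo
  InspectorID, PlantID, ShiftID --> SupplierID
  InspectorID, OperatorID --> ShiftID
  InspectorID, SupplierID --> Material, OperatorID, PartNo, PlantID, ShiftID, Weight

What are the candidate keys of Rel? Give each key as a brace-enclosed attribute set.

{InspectorID} never appears on the right of any FD, so every key must include it.
{InspectorID, SupplierID} is a candidate key since {InspectorID, SupplierID}⁺ = {InspectorID, Material, OperatorID, PartNo, PlantID, ShiftID, SupplierID, Weight} covers every attribute.
{InspectorID, OperatorID, PlantID} is a candidate key since {InspectorID, OperatorID, PlantID}⁺ = {InspectorID, Material, OperatorID, PartNo, PlantID, ShiftID, SupplierID, Weight} covers every attribute.
{InspectorID, PlantID, ShiftID} is a candidate key since {InspectorID, PlantID, ShiftID}⁺ = {InspectorID, Material, OperatorID, PartNo, PlantID, ShiftID, SupplierID, Weight} covers every attribute.
These are minimal and exhaustive — every other superkey contains one of them.

{InspectorID, OperatorID, PlantID}, {InspectorID, PlantID, ShiftID}, {InspectorID, SupplierID}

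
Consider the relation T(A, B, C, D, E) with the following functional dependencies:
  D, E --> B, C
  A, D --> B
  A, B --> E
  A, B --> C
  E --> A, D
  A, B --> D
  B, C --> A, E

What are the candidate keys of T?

{E} is a candidate key since {E}⁺ = {A, B, C, D, E} covers every attribute.
{A, B} is a candidate key since {A, B}⁺ = {A, B, C, D, E} covers every attribute.
{A, D} is a candidate key since {A, D}⁺ = {A, B, C, D, E} covers every attribute.
{B, C} is a candidate key since {B, C}⁺ = {A, B, C, D, E} covers every attribute.
Any other superkey properly contains one of these, so there are no further candidate keys.

{A, B}, {A, D}, {B, C}, {E}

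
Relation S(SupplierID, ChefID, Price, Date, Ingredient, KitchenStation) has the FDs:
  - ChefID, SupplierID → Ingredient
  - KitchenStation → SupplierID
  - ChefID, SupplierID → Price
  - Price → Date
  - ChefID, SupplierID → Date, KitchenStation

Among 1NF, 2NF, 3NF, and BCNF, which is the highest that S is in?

2NF

Candidate keys: {ChefID, KitchenStation}, {ChefID, SupplierID}. Prime attributes: {ChefID, KitchenStation, SupplierID}.
KitchenStation → SupplierID: {KitchenStation}⁺ = {KitchenStation, SupplierID}, which is not all of the attributes, so the left side is not a superkey — BCNF is violated.
Because {Date} is non-prime and the left side of Price → Date is not a superkey, the relation is not in 3NF.
Checking every proper subset of each key, none determines a non-prime attribute — 2NF is satisfied.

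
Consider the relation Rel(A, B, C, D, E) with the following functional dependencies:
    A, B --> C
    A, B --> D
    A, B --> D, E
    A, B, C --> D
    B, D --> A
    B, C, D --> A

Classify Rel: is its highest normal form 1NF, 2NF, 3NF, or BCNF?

BCNF

Candidate keys: {A, B}, {B, D}. Prime attributes: {A, B, D}.
Each dependency's left side is a superkey — BCNF holds.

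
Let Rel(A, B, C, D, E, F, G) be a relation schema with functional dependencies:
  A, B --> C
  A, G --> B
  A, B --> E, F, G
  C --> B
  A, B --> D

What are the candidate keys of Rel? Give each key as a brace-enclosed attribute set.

{A, B}, {A, C}, {A, G}

{A} never appears on the right of any FD, so every key must include it.
Closure of {A, B} is {A, B, C, D, E, F, G}, the whole schema; {A, B} is a candidate key.
Closure of {A, C} is {A, B, C, D, E, F, G}, the whole schema; {A, C} is a candidate key.
Closure of {A, G} is {A, B, C, D, E, F, G}, the whole schema; {A, G} is a candidate key.
Any other superkey properly contains one of these, so there are no further candidate keys.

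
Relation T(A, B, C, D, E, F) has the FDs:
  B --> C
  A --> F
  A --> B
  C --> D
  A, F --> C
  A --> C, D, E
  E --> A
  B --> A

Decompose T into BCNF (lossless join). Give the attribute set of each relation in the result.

Candidate keys of the original relation: {A}, {B}, {E}.
In {A, B, C, D, E, F}, {C} is not a superkey ({C}⁺ restricted to this set is {C, D}), so split on C --> D into {C, D} and {A, B, C, E, F}.
{C, D} is in BCNF.
{A, B, C, E, F} is in BCNF.

{A, B, C, E, F}; {C, D}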